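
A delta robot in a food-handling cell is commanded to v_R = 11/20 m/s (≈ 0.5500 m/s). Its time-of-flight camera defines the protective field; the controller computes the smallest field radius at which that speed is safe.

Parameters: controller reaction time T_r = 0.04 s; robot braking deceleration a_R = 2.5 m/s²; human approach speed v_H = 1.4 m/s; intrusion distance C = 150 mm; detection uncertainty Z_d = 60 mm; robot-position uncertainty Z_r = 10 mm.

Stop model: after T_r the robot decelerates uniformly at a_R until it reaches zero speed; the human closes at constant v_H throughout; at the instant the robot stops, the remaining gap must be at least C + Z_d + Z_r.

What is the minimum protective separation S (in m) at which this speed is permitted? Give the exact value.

S_min = 1333/2000 m = 0.6665 m

stop time T_s = (11/20)/(5/2) = 0.2200 s
robot in T_r: 0.5500·0.0400 = 0.0220 m
robot covers 0.5500·0.2200 − ½·2.5000·0.2200² = 0.0605 m while stopping
human over T_r+T_s: 1.4000·(0.0400+0.2200) = 0.3640 m
residual clearance needed = 0.1500+0.0600+0.0100 = 0.2200 m
S_min ≈ 0.0220+0.0605+0.3640+0.2200  ⇒  S_min = 1333/2000 m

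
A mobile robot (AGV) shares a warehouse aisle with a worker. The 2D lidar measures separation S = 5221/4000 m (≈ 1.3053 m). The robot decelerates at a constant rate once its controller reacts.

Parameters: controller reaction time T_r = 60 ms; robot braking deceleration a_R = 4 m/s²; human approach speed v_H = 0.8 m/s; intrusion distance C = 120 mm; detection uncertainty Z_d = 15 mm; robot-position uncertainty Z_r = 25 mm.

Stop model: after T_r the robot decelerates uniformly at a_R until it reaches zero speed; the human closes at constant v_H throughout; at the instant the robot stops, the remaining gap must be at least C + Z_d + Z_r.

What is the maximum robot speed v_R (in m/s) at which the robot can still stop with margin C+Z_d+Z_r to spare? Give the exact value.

quadratic (1/8)·v² + (13/50)·v + (-4389/4000) = 0
  disc = (13/50)² − 4·(1/8)·(-4389/4000) = 24649/40000 ; √disc = 157/200
  v_R = (−(13/50) + 157/200) / (2·(1/8)) = 21/10 m/s
check:
stop time T_s = (21/10)/4 = 0.5250 s
robot covers v_R·T_r = 2.1000·0.0600 = 0.1260 m before braking
robot under decel: 2.1000²/(2·4.0000) = 0.5513 m
human closes 0.8000·0.5850 = 0.4680 m
residual clearance needed = 0.1200+0.0150+0.0250 = 0.1600 m
sum ≈ 0.1260+0.5513+0.4680+0.1600 ≈ 1.3053 m = S ✓

v_R_max = 21/10 m/s = 2.1000 m/s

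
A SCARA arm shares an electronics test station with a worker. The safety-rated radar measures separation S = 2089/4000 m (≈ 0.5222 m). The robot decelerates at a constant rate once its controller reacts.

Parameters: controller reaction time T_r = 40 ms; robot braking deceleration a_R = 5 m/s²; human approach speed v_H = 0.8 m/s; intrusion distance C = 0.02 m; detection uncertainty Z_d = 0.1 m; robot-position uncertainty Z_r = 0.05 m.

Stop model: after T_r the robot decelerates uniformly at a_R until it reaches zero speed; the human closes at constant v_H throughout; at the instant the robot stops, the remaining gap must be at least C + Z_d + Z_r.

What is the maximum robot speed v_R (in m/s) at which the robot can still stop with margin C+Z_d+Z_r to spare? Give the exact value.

quadratic (1/10)·v² + (1/5)·v + (-1281/4000) = 0
  disc = (1/5)² − 4·(1/10)·(-1281/4000) = 1681/10000 ; √disc = 41/100
  v_R = (−(1/5) + 41/100) / (2·(1/10)) = 21/20 m/s
check:
T_s = v_R/a_R = (21/20)/5 = 0.2100 s
robot in T_r: 1.0500·0.0400 = 0.0420 m
braking distance = 1.0500²/(2·5.0000) = 0.1103 m
human over T_r+T_s: 0.8000·(0.0400+0.2100) = 0.2000 m
residual clearance needed = 0.0200+0.1000+0.0500 = 0.1700 m
sum ≈ 0.0420+0.1103+0.2000+0.1700 ≈ 0.5222 m = S ✓

v_R_max = 21/20 m/s = 1.0500 m/s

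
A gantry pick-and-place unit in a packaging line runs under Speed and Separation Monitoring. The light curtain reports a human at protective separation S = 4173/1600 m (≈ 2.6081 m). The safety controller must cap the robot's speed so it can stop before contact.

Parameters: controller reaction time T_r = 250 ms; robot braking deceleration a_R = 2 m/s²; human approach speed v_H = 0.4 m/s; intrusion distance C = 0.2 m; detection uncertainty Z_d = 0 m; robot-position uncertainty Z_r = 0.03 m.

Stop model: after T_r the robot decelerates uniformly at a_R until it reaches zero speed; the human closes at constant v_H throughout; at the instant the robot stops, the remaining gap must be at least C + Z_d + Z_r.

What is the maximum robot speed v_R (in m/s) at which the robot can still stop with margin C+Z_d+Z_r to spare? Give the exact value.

v_R_max = 9/4 m/s = 2.2500 m/s

at the boundary: (1/4)·v² + (9/20)·v + (-729/320) = 0
  disc = (9/20)² − 4·(1/4)·(-729/320) = 3969/1600 ; √disc = 63/40
  v_R = (−(9/20) + 63/40) / (2·(1/4)) = 9/4 m/s
check:
T_s = v_R/a_R = (9/4)/2 = 1.1250 s
reaction-phase robot travel = 2.2500·0.2500 = 0.5625 m
robot covers 2.2500·1.1250 − ½·2.0000·1.1250² = 1.2656 m while stopping
human closes 0.4000·1.3750 = 0.5500 m
margins: 0.2000+0.0000+0.0300 = 0.2300 m
sum ≈ 0.5625+1.2656+0.5500+0.2300 ≈ 2.6081 m = S ✓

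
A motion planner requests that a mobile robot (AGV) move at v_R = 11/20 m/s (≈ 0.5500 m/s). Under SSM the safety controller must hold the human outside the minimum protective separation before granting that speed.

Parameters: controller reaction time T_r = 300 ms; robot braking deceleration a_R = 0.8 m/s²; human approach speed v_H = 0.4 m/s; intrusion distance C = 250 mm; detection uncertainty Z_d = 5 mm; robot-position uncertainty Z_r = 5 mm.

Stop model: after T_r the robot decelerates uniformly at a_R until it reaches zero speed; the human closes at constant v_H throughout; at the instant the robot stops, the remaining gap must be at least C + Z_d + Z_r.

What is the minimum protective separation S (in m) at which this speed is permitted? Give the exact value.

S_min = 3229/3200 m = 1.0091 m

T_s = v_R/a_R = (11/20)/(4/5) = 0.6875 s
robot covers v_R·T_r = 0.5500·0.3000 = 0.1650 m before braking
robot under decel: 0.5500²/(2·0.8000) = 0.1891 m
human closes 0.4000·0.9875 = 0.3950 m
residual clearance needed = 0.2500+0.0050+0.0050 = 0.2600 m
S_min ≈ 0.1650+0.1891+0.3950+0.2600  ⇒  S_min = 3229/3200 m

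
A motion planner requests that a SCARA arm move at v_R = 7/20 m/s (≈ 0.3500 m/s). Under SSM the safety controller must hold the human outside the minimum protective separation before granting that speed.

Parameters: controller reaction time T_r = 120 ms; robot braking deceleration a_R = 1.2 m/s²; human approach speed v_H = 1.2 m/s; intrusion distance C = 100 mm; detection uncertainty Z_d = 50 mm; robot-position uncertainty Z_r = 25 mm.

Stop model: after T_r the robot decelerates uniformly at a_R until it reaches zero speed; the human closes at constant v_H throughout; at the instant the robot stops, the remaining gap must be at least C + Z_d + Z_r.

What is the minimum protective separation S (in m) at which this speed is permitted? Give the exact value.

stop time T_s = (7/20)/(6/5) = 0.2917 s
robot in T_r: 0.3500·0.1200 = 0.0420 m
braking distance = 0.3500²/(2·1.2000) = 0.0510 m
human over T_r+T_s: 1.2000·(0.1200+0.2917) = 0.4940 m
margins: 0.1000+0.0500+0.0250 = 0.1750 m
S_min ≈ 0.0420+0.0510+0.4940+0.1750  ⇒  S_min = 18289/24000 m

S_min = 18289/24000 m = 0.7620 m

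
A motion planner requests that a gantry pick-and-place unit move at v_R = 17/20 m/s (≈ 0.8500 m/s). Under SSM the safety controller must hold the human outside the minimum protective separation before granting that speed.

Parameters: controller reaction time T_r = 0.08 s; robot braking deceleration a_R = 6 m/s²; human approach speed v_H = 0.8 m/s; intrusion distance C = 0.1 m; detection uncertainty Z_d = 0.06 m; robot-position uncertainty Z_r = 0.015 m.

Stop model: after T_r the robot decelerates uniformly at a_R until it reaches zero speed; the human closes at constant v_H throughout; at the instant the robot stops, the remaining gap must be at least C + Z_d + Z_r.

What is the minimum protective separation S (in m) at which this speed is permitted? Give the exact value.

S_min = 11533/24000 m = 0.4805 m

T_s = v_R/a_R = (17/20)/6 = 0.1417 s
robot covers v_R·T_r = 0.8500·0.0800 = 0.0680 m before braking
robot under decel: 0.8500²/(2·6.0000) = 0.0602 m
human over T_r+T_s: 0.8000·(0.0800+0.1417) = 0.1773 m
margins: 0.1000+0.0600+0.0150 = 0.1750 m
S_min ≈ 0.0680+0.0602+0.1773+0.1750  ⇒  S_min = 11533/24000 m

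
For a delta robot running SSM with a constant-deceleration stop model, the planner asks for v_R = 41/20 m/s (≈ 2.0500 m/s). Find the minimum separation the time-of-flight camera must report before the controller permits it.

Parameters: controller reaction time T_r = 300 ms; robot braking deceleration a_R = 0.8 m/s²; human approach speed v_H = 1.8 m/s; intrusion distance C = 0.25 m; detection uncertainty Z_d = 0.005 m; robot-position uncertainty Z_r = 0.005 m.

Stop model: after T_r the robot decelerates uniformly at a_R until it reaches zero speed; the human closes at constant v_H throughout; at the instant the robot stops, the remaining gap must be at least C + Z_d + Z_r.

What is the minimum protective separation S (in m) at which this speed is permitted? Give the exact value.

stop time T_s = (41/20)/(4/5) = 2.5625 s
robot in T_r: 2.0500·0.3000 = 0.6150 m
braking distance = 2.0500²/(2·0.8000) = 2.6266 m
human closes 1.8000·2.8625 = 5.1525 m
margins: 0.2500+0.0050+0.0050 = 0.2600 m
S_min ≈ 0.6150+2.6266+5.1525+0.2600  ⇒  S_min = 27693/3200 m

S_min = 27693/3200 m = 8.6541 m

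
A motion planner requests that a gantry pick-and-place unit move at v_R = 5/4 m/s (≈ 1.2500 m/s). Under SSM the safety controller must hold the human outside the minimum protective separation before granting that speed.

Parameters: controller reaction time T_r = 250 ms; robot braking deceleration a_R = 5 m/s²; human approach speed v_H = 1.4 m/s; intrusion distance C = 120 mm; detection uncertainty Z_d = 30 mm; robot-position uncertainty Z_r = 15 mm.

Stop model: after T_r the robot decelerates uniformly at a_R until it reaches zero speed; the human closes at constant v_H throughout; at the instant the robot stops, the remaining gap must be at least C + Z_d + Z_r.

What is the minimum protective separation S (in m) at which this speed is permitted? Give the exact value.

S_min = 1067/800 m = 1.3337 m

braking lasts T_s = (5/4)/5 = 0.2500 s
reaction-phase robot travel = 1.2500·0.2500 = 0.3125 m
robot covers 1.2500·0.2500 − ½·5.0000·0.2500² = 0.1562 m while stopping
person approaches 1.4000·(0.2500+0.2500) = 0.7000 m
residual clearance needed = 0.1200+0.0300+0.0150 = 0.1650 m
S_min ≈ 0.3125+0.1562+0.7000+0.1650  ⇒  S_min = 1067/800 m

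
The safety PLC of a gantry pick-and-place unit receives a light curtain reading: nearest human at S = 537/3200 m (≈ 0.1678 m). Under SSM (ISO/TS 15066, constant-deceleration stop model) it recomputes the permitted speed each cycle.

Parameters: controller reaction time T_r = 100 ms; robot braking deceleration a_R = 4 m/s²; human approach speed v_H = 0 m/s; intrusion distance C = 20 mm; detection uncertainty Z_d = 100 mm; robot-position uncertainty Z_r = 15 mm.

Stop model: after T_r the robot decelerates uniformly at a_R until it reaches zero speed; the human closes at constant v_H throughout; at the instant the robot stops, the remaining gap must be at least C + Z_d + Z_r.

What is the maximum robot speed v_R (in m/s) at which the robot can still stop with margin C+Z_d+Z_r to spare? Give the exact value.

v_R_max = 1/4 m/s = 0.2500 m/s

collect terms ⇒ (1/8)·v_R² + (1/10)·v_R + (-21/640) = 0
  disc = (1/10)² − 4·(1/8)·(-21/640) = 169/6400 ; √disc = 13/80
  v_R = (−(1/10) + 13/80) / (2·(1/8)) = 1/4 m/s
check:
braking lasts T_s = (1/4)/4 = 0.0625 s
robot covers v_R·T_r = 0.2500·0.1000 = 0.0250 m before braking
robot covers 0.2500·0.0625 − ½·4.0000·0.0625² = 0.0078 m while stopping
person approaches 0.0000·(0.1000+0.0625) = 0.0000 m
C+Z_d+Z_r = 0.0200+0.1000+0.0150 = 0.1350 m
sum ≈ 0.0250+0.0078+0.0000+0.1350 ≈ 0.1678 m = S ✓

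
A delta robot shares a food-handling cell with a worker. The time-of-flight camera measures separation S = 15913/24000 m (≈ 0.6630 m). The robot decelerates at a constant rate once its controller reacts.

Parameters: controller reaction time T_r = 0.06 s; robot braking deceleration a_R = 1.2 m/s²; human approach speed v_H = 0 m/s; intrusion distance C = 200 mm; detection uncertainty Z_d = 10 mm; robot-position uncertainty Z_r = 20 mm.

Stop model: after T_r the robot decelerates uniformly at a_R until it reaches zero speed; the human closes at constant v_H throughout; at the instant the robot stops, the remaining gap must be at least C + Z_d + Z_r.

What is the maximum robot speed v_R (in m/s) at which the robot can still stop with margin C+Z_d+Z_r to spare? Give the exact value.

v_R_max = 19/20 m/s = 0.9500 m/s

at the boundary: (5/12)·v² + (3/50)·v + (-10393/24000) = 0
  disc = (3/50)² − 4·(5/12)·(-10393/24000) = 261121/360000 ; √disc = 511/600
  v_R = (−(3/50) + 511/600) / (2·(5/12)) = 19/20 m/s
check:
stop time T_s = (19/20)/(6/5) = 0.7917 s
robot in T_r: 0.9500·0.0600 = 0.0570 m
robot under decel: 0.9500²/(2·1.2000) = 0.3760 m
human closes 0.0000·0.8517 = 0.0000 m
residual clearance needed = 0.2000+0.0100+0.0200 = 0.2300 m
sum ≈ 0.0570+0.3760+0.0000+0.2300 ≈ 0.6630 m = S ✓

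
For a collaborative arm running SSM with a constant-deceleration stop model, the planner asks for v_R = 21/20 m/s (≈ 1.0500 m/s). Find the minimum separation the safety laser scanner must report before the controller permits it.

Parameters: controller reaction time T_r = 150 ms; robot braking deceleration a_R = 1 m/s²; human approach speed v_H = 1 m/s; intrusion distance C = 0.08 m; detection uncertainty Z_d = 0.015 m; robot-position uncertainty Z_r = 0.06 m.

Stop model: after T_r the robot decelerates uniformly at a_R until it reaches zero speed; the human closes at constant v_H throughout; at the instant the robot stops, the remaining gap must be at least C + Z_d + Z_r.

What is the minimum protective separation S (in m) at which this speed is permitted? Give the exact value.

braking lasts T_s = (21/20)/1 = 1.0500 s
reaction-phase robot travel = 1.0500·0.1500 = 0.1575 m
robot covers 1.0500·1.0500 − ½·1.0000·1.0500² = 0.5513 m while stopping
human closes 1.0000·1.2000 = 1.2000 m
margins: 0.0800+0.0150+0.0600 = 0.1550 m
S_min ≈ 0.1575+0.5513+1.2000+0.1550  ⇒  S_min = 1651/800 m

S_min = 1651/800 m = 2.0638 m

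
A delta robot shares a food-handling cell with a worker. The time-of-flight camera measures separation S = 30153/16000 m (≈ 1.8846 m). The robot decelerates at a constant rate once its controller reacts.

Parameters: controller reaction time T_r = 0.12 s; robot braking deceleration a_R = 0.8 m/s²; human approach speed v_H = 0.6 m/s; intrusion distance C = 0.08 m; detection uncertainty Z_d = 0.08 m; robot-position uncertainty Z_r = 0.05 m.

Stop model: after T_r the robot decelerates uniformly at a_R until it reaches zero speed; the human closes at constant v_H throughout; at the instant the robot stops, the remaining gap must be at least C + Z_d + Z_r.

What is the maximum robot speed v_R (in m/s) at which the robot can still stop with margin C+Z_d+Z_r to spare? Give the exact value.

v_R_max = 21/20 m/s = 1.0500 m/s

quadratic (5/8)·v² + (87/100)·v + (-25641/16000) = 0
  disc = (87/100)² − 4·(5/8)·(-25641/16000) = 762129/160000 ; √disc = 873/400
  v_R = (−(87/100) + 873/400) / (2·(5/8)) = 21/20 m/s
check:
braking lasts T_s = (21/20)/(4/5) = 1.3125 s
robot in T_r: 1.0500·0.1200 = 0.1260 m
braking distance = 1.0500²/(2·0.8000) = 0.6891 m
person approaches 0.6000·(0.1200+1.3125) = 0.8595 m
margins: 0.0800+0.0800+0.0500 = 0.2100 m
sum ≈ 0.1260+0.6891+0.8595+0.2100 ≈ 1.8846 m = S ✓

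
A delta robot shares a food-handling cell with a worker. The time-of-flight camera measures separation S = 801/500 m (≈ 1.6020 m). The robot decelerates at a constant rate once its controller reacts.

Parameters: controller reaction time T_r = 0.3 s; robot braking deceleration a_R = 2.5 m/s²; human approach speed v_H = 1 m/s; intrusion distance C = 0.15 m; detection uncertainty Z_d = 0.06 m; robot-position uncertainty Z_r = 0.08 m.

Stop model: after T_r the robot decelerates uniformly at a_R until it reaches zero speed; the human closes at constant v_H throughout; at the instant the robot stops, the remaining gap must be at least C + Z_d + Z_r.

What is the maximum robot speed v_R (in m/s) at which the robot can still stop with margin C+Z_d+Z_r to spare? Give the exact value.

quadratic (1/5)·v² + (7/10)·v + (-253/250) = 0
  disc = (7/10)² − 4·(1/5)·(-253/250) = 3249/2500 ; √disc = 57/50
  v_R = (−(7/10) + 57/50) / (2·(1/5)) = 11/10 m/s
check:
stop time T_s = (11/10)/(5/2) = 0.4400 s
reaction-phase robot travel = 1.1000·0.3000 = 0.3300 m
robot under decel: 1.1000²/(2·2.5000) = 0.2420 m
human closes 1.0000·0.7400 = 0.7400 m
margins: 0.1500+0.0600+0.0800 = 0.2900 m
sum ≈ 0.3300+0.2420+0.7400+0.2900 ≈ 1.6020 m = S ✓

v_R_max = 11/10 m/s = 1.1000 m/s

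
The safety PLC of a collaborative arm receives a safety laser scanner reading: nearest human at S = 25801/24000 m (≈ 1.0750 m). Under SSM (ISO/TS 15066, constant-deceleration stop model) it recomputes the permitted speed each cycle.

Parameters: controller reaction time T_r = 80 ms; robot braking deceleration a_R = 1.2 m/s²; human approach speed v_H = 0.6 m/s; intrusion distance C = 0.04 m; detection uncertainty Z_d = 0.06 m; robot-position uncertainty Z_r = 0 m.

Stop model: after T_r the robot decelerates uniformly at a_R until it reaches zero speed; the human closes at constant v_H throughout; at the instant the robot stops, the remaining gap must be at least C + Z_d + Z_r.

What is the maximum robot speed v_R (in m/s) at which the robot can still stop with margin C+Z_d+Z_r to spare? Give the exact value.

at the boundary: (5/12)·v² + (29/50)·v + (-22249/24000) = 0
  disc = (29/50)² − 4·(5/12)·(-22249/24000) = 677329/360000 ; √disc = 823/600
  v_R = (−(29/50) + 823/600) / (2·(5/12)) = 19/20 m/s
check:
stop time T_s = (19/20)/(6/5) = 0.7917 s
reaction-phase robot travel = 0.9500·0.0800 = 0.0760 m
braking distance = 0.9500²/(2·1.2000) = 0.3760 m
human over T_r+T_s: 0.6000·(0.0800+0.7917) = 0.5230 m
C+Z_d+Z_r = 0.0400+0.0600+0.0000 = 0.1000 m
sum ≈ 0.0760+0.3760+0.5230+0.1000 ≈ 1.0750 m = S ✓

v_R_max = 19/20 m/s = 0.9500 m/s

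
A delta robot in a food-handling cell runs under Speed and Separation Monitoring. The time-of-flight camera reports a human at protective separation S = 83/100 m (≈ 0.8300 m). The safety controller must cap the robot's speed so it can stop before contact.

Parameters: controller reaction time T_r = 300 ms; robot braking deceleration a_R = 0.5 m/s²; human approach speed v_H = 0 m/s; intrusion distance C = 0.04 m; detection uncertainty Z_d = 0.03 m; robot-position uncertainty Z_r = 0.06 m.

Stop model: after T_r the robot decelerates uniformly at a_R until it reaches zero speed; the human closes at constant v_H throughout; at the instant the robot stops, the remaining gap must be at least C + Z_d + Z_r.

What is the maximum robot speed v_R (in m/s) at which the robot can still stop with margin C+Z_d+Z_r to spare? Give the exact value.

v_R_max = 7/10 m/s = 0.7000 m/s

at the boundary: (1)·v² + (3/10)·v + (-7/10) = 0
  disc = (3/10)² − 4·(1)·(-7/10) = 289/100 ; √disc = 17/10
  v_R = (−(3/10) + 17/10) / (2·(1)) = 7/10 m/s
check:
stop time T_s = (7/10)/(1/2) = 1.4000 s
reaction-phase robot travel = 0.7000·0.3000 = 0.2100 m
braking distance = 0.7000²/(2·0.5000) = 0.4900 m
person approaches 0.0000·(0.3000+1.4000) = 0.0000 m
C+Z_d+Z_r = 0.0400+0.0300+0.0600 = 0.1300 m
sum ≈ 0.2100+0.4900+0.0000+0.1300 ≈ 0.8300 m = S ✓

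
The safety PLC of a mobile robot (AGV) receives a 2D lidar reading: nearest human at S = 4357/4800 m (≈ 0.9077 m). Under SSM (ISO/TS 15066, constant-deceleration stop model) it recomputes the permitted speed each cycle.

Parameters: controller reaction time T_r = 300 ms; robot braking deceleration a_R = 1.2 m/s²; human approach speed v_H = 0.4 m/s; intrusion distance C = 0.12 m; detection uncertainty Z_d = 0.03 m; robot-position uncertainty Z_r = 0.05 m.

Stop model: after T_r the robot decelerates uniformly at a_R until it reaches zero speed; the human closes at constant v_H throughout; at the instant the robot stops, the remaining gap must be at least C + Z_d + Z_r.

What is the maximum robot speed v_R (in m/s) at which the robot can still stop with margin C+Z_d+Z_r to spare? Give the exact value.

collect terms ⇒ (5/12)·v_R² + (19/30)·v_R + (-2821/4800) = 0
  disc = (19/30)² − 4·(5/12)·(-2821/4800) = 2209/1600 ; √disc = 47/40
  v_R = (−(19/30) + 47/40) / (2·(5/12)) = 13/20 m/s
check:
braking lasts T_s = (13/20)/(6/5) = 0.5417 s
robot in T_r: 0.6500·0.3000 = 0.1950 m
robot covers 0.6500·0.5417 − ½·1.2000·0.5417² = 0.1760 m while stopping
human over T_r+T_s: 0.4000·(0.3000+0.5417) = 0.3367 m
margins: 0.1200+0.0300+0.0500 = 0.2000 m
sum ≈ 0.1950+0.1760+0.3367+0.2000 ≈ 0.9077 m = S ✓

v_R_max = 13/20 m/s = 0.6500 m/s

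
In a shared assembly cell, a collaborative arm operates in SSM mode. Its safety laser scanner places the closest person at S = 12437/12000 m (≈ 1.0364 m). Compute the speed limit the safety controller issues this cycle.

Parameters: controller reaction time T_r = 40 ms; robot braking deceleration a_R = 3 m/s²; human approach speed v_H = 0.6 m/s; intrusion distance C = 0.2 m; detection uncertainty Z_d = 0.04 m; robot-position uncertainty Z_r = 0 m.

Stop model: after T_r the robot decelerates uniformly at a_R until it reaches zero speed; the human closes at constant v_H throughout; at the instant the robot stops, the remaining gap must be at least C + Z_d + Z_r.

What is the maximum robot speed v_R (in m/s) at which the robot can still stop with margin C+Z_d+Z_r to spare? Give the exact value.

collect terms ⇒ (1/6)·v_R² + (6/25)·v_R + (-9269/12000) = 0
  disc = (6/25)² − 4·(1/6)·(-9269/12000) = 51529/90000 ; √disc = 227/300
  v_R = (−(6/25) + 227/300) / (2·(1/6)) = 31/20 m/s
check:
T_s = v_R/a_R = (31/20)/3 = 0.5167 s
reaction-phase robot travel = 1.5500·0.0400 = 0.0620 m
robot covers 1.5500·0.5167 − ½·3.0000·0.5167² = 0.4004 m while stopping
human closes 0.6000·0.5567 = 0.3340 m
C+Z_d+Z_r = 0.2000+0.0400+0.0000 = 0.2400 m
sum ≈ 0.0620+0.4004+0.3340+0.2400 ≈ 1.0364 m = S ✓

v_R_max = 31/20 m/s = 1.5500 m/s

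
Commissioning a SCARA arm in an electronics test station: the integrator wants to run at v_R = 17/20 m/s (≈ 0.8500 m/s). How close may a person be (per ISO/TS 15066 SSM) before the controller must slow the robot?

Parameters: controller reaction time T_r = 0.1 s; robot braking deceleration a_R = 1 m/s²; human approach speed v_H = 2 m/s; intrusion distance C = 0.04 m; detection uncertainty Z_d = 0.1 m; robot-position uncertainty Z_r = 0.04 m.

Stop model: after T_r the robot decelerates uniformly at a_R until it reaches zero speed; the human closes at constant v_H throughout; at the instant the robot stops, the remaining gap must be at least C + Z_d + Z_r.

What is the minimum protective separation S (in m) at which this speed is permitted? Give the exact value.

stop time T_s = (17/20)/1 = 0.8500 s
robot covers v_R·T_r = 0.8500·0.1000 = 0.0850 m before braking
robot under decel: 0.8500²/(2·1.0000) = 0.3613 m
person approaches 2.0000·(0.1000+0.8500) = 1.9000 m
C+Z_d+Z_r = 0.0400+0.1000+0.0400 = 0.1800 m
S_min ≈ 0.0850+0.3613+1.9000+0.1800  ⇒  S_min = 2021/800 m

S_min = 2021/800 m = 2.5263 m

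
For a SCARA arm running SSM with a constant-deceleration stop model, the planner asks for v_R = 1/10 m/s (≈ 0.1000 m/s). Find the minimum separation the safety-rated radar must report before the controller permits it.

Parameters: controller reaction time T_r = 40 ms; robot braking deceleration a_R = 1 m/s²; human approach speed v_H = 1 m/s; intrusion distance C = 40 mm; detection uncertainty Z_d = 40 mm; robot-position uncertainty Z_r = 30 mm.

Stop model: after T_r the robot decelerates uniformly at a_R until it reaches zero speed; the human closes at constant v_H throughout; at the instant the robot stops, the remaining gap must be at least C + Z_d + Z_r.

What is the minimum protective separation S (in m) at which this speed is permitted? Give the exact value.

S_min = 259/1000 m = 0.2590 m

braking lasts T_s = (1/10)/1 = 0.1000 s
robot covers v_R·T_r = 0.1000·0.0400 = 0.0040 m before braking
robot covers 0.1000·0.1000 − ½·1.0000·0.1000² = 0.0050 m while stopping
human over T_r+T_s: 1.0000·(0.0400+0.1000) = 0.1400 m
C+Z_d+Z_r = 0.0400+0.0400+0.0300 = 0.1100 m
S_min ≈ 0.0040+0.0050+0.1400+0.1100  ⇒  S_min = 259/1000 m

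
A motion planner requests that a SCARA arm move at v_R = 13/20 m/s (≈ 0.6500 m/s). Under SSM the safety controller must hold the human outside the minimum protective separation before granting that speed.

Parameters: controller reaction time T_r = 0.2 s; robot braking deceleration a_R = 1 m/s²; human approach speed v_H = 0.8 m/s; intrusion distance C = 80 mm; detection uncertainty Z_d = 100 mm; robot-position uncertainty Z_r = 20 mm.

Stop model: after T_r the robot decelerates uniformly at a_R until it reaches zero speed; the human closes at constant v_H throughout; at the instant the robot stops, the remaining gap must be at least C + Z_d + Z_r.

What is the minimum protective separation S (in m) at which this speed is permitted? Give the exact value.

S_min = 977/800 m = 1.2212 m

T_s = v_R/a_R = (13/20)/1 = 0.6500 s
reaction-phase robot travel = 0.6500·0.2000 = 0.1300 m
braking distance = 0.6500²/(2·1.0000) = 0.2112 m
human over T_r+T_s: 0.8000·(0.2000+0.6500) = 0.6800 m
C+Z_d+Z_r = 0.0800+0.1000+0.0200 = 0.2000 m
S_min ≈ 0.1300+0.2112+0.6800+0.2000  ⇒  S_min = 977/800 m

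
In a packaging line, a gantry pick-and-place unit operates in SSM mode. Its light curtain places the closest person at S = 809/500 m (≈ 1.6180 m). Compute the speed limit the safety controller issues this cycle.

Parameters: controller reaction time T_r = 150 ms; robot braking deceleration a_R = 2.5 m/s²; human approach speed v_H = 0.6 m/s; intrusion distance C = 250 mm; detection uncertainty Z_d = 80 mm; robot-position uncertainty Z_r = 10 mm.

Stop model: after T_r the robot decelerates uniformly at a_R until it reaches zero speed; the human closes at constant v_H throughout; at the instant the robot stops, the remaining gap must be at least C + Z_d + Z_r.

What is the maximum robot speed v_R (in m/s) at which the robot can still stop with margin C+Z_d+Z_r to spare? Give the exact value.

at the boundary: (1/5)·v² + (39/100)·v + (-297/250) = 0
  disc = (39/100)² − 4·(1/5)·(-297/250) = 441/400 ; √disc = 21/20
  v_R = (−(39/100) + 21/20) / (2·(1/5)) = 33/20 m/s
check:
stop time T_s = (33/20)/(5/2) = 0.6600 s
robot covers v_R·T_r = 1.6500·0.1500 = 0.2475 m before braking
robot under decel: 1.6500²/(2·2.5000) = 0.5445 m
person approaches 0.6000·(0.1500+0.6600) = 0.4860 m
margins: 0.2500+0.0800+0.0100 = 0.3400 m
sum ≈ 0.2475+0.5445+0.4860+0.3400 ≈ 1.6180 m = S ✓

v_R_max = 33/20 m/s = 1.6500 m/s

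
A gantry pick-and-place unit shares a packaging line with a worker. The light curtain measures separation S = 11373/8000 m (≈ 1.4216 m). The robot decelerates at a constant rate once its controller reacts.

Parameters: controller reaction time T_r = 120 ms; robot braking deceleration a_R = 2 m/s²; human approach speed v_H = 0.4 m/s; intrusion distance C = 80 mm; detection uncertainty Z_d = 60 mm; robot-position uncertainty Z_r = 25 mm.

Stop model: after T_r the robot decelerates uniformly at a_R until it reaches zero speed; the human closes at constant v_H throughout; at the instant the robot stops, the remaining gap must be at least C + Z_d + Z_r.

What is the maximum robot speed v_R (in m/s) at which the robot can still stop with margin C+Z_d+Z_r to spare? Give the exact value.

collect terms ⇒ (1/4)·v_R² + (8/25)·v_R + (-9669/8000) = 0
  disc = (8/25)² − 4·(1/4)·(-9669/8000) = 52441/40000 ; √disc = 229/200
  v_R = (−(8/25) + 229/200) / (2·(1/4)) = 33/20 m/s
check:
braking lasts T_s = (33/20)/2 = 0.8250 s
robot covers v_R·T_r = 1.6500·0.1200 = 0.1980 m before braking
robot covers 1.6500·0.8250 − ½·2.0000·0.8250² = 0.6806 m while stopping
human over T_r+T_s: 0.4000·(0.1200+0.8250) = 0.3780 m
residual clearance needed = 0.0800+0.0600+0.0250 = 0.1650 m
sum ≈ 0.1980+0.6806+0.3780+0.1650 ≈ 1.4216 m = S ✓

v_R_max = 33/20 m/s = 1.6500 m/s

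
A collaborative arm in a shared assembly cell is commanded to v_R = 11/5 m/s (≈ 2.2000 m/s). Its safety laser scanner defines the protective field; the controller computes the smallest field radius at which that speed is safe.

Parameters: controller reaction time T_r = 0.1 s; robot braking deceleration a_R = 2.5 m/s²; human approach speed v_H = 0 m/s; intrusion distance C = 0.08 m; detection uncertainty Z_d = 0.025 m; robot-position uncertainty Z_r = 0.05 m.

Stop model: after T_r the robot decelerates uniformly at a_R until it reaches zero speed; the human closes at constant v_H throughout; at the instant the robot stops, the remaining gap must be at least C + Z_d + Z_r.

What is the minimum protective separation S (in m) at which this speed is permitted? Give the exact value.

stop time T_s = (11/5)/(5/2) = 0.8800 s
reaction-phase robot travel = 2.2000·0.1000 = 0.2200 m
robot under decel: 2.2000²/(2·2.5000) = 0.9680 m
person approaches 0.0000·(0.1000+0.8800) = 0.0000 m
C+Z_d+Z_r = 0.0800+0.0250+0.0500 = 0.1550 m
S_min ≈ 0.2200+0.9680+0.0000+0.1550  ⇒  S_min = 1343/1000 m

S_min = 1343/1000 m = 1.3430 m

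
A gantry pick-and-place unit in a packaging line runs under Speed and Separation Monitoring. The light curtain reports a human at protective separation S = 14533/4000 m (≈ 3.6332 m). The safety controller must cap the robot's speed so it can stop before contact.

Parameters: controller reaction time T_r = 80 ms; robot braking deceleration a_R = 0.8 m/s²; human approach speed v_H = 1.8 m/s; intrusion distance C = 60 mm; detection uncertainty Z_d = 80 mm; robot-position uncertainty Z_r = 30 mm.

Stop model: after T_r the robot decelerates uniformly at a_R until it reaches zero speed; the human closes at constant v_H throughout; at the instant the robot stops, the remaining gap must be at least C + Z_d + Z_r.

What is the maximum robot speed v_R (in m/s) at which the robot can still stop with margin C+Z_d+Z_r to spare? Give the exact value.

quadratic (5/8)·v² + (233/100)·v + (-13277/4000) = 0
  disc = (233/100)² − 4·(5/8)·(-13277/4000) = 549081/40000 ; √disc = 741/200
  v_R = (−(233/100) + 741/200) / (2·(5/8)) = 11/10 m/s
check:
T_s = v_R/a_R = (11/10)/(4/5) = 1.3750 s
robot covers v_R·T_r = 1.1000·0.0800 = 0.0880 m before braking
braking distance = 1.1000²/(2·0.8000) = 0.7562 m
person approaches 1.8000·(0.0800+1.3750) = 2.6190 m
margins: 0.0600+0.0800+0.0300 = 0.1700 m
sum ≈ 0.0880+0.7562+2.6190+0.1700 ≈ 3.6332 m = S ✓

v_R_max = 11/10 m/s = 1.1000 m/s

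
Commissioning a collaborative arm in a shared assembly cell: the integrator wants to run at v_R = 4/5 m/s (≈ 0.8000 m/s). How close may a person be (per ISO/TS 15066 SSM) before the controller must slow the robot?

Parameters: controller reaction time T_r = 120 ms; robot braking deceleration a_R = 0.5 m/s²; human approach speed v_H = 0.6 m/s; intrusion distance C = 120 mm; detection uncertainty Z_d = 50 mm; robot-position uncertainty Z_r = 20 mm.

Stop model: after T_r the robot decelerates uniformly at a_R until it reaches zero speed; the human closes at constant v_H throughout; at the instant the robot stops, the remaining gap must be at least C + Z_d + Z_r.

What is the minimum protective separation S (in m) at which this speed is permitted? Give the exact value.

stop time T_s = (4/5)/(1/2) = 1.6000 s
robot covers v_R·T_r = 0.8000·0.1200 = 0.0960 m before braking
robot covers 0.8000·1.6000 − ½·0.5000·1.6000² = 0.6400 m while stopping
person approaches 0.6000·(0.1200+1.6000) = 1.0320 m
C+Z_d+Z_r = 0.1200+0.0500+0.0200 = 0.1900 m
S_min ≈ 0.0960+0.6400+1.0320+0.1900  ⇒  S_min = 979/500 m

S_min = 979/500 m = 1.9580 m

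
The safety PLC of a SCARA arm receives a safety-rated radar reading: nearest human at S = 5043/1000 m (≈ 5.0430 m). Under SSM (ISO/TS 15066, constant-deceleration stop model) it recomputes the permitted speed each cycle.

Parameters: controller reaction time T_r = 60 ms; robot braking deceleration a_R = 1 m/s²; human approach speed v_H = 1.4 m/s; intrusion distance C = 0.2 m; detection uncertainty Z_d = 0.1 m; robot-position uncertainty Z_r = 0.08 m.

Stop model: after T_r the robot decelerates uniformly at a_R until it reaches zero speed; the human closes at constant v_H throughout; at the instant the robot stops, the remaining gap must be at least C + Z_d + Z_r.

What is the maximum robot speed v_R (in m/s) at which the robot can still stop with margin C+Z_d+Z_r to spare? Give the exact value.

at the boundary: (1/2)·v² + (73/50)·v + (-4579/1000) = 0
  disc = (73/50)² − 4·(1/2)·(-4579/1000) = 7056/625 ; √disc = 84/25
  v_R = (−(73/50) + 84/25) / (2·(1/2)) = 19/10 m/s
check:
braking lasts T_s = (19/10)/1 = 1.9000 s
robot covers v_R·T_r = 1.9000·0.0600 = 0.1140 m before braking
robot covers 1.9000·1.9000 − ½·1.0000·1.9000² = 1.8050 m while stopping
human closes 1.4000·1.9600 = 2.7440 m
margins: 0.2000+0.1000+0.0800 = 0.3800 m
sum ≈ 0.1140+1.8050+2.7440+0.3800 ≈ 5.0430 m = S ✓

v_R_max = 19/10 m/s = 1.9000 m/s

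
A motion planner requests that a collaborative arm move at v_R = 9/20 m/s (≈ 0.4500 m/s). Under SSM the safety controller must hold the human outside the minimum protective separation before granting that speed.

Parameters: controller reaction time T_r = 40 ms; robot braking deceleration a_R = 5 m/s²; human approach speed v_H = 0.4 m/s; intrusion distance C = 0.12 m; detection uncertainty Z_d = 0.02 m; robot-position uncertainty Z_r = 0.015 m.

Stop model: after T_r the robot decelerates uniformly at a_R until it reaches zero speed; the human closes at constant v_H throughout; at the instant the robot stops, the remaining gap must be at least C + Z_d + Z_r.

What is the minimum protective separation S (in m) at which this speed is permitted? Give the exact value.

S_min = 981/4000 m = 0.2452 m

stop time T_s = (9/20)/5 = 0.0900 s
reaction-phase robot travel = 0.4500·0.0400 = 0.0180 m
robot under decel: 0.4500²/(2·5.0000) = 0.0203 m
human closes 0.4000·0.1300 = 0.0520 m
margins: 0.1200+0.0200+0.0150 = 0.1550 m
S_min ≈ 0.0180+0.0203+0.0520+0.1550  ⇒  S_min = 981/4000 m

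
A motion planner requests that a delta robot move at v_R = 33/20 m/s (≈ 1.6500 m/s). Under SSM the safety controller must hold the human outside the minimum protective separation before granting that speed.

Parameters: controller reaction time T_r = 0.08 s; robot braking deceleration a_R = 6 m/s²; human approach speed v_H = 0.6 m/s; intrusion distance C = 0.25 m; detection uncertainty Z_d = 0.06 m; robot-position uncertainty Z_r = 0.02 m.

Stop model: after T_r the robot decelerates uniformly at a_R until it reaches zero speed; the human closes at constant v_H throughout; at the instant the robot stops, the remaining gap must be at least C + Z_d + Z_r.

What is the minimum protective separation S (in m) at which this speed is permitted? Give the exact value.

T_s = v_R/a_R = (33/20)/6 = 0.2750 s
reaction-phase robot travel = 1.6500·0.0800 = 0.1320 m
robot covers 1.6500·0.2750 − ½·6.0000·0.2750² = 0.2269 m while stopping
person approaches 0.6000·(0.0800+0.2750) = 0.2130 m
residual clearance needed = 0.2500+0.0600+0.0200 = 0.3300 m
S_min ≈ 0.1320+0.2269+0.2130+0.3300  ⇒  S_min = 1443/1600 m

S_min = 1443/1600 m = 0.9019 m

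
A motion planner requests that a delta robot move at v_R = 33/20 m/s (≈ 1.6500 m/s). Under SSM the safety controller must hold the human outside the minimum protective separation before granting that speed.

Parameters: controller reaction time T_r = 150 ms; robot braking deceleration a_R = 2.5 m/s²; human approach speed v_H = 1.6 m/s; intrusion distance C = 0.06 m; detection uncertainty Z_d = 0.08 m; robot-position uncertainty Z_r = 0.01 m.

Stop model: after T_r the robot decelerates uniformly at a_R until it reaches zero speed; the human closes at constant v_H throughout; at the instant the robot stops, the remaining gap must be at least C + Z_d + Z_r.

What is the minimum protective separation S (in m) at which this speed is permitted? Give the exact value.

S_min = 1119/500 m = 2.2380 m

braking lasts T_s = (33/20)/(5/2) = 0.6600 s
reaction-phase robot travel = 1.6500·0.1500 = 0.2475 m
robot covers 1.6500·0.6600 − ½·2.5000·0.6600² = 0.5445 m while stopping
human over T_r+T_s: 1.6000·(0.1500+0.6600) = 1.2960 m
C+Z_d+Z_r = 0.0600+0.0800+0.0100 = 0.1500 m
S_min ≈ 0.2475+0.5445+1.2960+0.1500  ⇒  S_min = 1119/500 m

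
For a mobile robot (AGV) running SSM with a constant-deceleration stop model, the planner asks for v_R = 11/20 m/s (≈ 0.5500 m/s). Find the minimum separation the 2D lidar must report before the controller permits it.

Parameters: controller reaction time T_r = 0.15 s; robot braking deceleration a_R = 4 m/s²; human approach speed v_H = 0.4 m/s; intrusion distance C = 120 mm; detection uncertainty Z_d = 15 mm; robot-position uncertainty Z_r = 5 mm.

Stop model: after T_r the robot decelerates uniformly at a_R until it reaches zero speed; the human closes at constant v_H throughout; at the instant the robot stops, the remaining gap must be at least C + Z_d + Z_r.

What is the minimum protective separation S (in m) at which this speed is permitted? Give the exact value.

braking lasts T_s = (11/20)/4 = 0.1375 s
robot covers v_R·T_r = 0.5500·0.1500 = 0.0825 m before braking
braking distance = 0.5500²/(2·4.0000) = 0.0378 m
person approaches 0.4000·(0.1500+0.1375) = 0.1150 m
residual clearance needed = 0.1200+0.0150+0.0050 = 0.1400 m
S_min ≈ 0.0825+0.0378+0.1150+0.1400  ⇒  S_min = 1201/3200 m

S_min = 1201/3200 m = 0.3753 m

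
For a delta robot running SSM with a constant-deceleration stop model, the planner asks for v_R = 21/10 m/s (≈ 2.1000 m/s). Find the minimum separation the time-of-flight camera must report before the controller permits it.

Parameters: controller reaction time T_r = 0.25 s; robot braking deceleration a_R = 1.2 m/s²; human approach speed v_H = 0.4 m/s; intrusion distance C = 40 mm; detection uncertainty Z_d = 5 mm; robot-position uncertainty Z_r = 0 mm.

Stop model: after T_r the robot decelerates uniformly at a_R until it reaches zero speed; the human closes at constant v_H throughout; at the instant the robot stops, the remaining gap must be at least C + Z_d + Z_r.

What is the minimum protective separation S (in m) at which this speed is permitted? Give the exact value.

S_min = 1283/400 m = 3.2075 m

braking lasts T_s = (21/10)/(6/5) = 1.7500 s
robot covers v_R·T_r = 2.1000·0.2500 = 0.5250 m before braking
robot covers 2.1000·1.7500 − ½·1.2000·1.7500² = 1.8375 m while stopping
human over T_r+T_s: 0.4000·(0.2500+1.7500) = 0.8000 m
residual clearance needed = 0.0400+0.0050+0.0000 = 0.0450 m
S_min ≈ 0.5250+1.8375+0.8000+0.0450  ⇒  S_min = 1283/400 m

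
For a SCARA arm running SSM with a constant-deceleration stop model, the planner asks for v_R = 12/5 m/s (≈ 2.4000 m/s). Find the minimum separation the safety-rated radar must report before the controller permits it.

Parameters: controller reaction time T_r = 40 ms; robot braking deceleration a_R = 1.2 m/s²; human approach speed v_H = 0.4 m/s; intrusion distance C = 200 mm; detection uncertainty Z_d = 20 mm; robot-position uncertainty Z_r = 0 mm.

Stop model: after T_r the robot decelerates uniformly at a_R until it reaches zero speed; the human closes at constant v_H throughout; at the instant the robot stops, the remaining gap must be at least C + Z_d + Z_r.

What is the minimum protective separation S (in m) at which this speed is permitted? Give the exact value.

S_min = 883/250 m = 3.5320 m

stop time T_s = (12/5)/(6/5) = 2.0000 s
robot covers v_R·T_r = 2.4000·0.0400 = 0.0960 m before braking
robot under decel: 2.4000²/(2·1.2000) = 2.4000 m
human closes 0.4000·2.0400 = 0.8160 m
residual clearance needed = 0.2000+0.0200+0.0000 = 0.2200 m
S_min ≈ 0.0960+2.4000+0.8160+0.2200  ⇒  S_min = 883/250 m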